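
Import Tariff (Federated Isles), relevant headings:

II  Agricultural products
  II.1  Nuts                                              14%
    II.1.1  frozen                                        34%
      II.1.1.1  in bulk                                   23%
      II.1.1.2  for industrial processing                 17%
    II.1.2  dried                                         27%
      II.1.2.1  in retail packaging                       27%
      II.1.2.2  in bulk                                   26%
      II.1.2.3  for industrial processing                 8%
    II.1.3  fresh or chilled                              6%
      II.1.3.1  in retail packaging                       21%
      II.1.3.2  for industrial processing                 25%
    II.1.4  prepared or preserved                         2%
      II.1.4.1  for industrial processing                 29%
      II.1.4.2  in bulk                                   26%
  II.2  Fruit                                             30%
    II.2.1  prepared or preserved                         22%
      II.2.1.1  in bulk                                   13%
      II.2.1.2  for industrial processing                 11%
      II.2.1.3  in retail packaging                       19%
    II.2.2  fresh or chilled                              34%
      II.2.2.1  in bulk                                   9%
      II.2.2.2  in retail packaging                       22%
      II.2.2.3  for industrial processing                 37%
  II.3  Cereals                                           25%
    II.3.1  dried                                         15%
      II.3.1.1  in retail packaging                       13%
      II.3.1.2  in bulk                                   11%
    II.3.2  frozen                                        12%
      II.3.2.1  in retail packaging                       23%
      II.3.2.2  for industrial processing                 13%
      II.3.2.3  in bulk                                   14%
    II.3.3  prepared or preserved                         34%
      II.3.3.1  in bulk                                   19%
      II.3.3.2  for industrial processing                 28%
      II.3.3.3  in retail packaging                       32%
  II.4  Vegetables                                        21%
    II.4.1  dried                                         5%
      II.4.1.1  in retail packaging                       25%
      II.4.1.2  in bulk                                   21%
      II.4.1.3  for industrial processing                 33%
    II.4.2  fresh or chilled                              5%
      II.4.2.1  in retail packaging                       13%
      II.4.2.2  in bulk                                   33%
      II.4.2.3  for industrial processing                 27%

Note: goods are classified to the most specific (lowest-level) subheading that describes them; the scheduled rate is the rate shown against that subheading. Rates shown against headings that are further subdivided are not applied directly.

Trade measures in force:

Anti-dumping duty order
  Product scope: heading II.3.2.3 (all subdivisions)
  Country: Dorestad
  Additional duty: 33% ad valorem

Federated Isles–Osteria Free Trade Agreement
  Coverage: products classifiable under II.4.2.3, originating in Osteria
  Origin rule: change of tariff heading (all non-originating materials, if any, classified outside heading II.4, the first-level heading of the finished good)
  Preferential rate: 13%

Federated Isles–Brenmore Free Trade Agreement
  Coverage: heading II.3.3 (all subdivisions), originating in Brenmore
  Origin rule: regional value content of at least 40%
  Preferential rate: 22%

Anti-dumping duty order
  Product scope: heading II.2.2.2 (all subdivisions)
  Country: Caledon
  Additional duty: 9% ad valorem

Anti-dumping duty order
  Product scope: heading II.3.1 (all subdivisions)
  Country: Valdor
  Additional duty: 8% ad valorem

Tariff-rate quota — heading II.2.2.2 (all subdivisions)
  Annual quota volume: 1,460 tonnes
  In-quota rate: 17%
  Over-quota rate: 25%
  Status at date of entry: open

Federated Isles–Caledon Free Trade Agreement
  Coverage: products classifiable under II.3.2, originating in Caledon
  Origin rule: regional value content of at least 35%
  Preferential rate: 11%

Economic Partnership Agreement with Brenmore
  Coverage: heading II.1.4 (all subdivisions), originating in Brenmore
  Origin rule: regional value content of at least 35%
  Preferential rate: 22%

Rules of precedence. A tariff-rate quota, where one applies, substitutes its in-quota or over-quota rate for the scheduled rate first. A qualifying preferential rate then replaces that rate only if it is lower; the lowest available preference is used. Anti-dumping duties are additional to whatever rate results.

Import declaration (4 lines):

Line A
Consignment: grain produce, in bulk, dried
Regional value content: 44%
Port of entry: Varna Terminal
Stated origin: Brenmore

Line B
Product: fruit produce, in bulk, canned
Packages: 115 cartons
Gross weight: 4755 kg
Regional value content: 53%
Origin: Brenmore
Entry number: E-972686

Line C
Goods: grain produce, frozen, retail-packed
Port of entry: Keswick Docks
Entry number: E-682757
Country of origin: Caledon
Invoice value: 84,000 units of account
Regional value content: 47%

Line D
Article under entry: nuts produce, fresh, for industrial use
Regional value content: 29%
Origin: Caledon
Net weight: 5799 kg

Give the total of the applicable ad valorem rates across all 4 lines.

60%

Line A: grain → II.3; dried → II.3.1; in bulk → II.3.1.2. Scheduled 11%. Brenmore agreement on II.3.3: II.3.1.2 not covered; Brenmore agreement on II.1.4: II.3.1.2 not covered. → 11%.
Line B: fruit → II.2; canned → II.2.1; in bulk → II.2.1.1. Scheduled 13%. Brenmore agreement on II.3.3: II.2.1.1 not covered; Brenmore agreement on II.1.4: II.2.1.1 not covered. → 13%.
Line C: grain → II.3; frozen → II.3.2; retail-packed → II.3.2.1. Scheduled 23%. Caledon agreement on II.3.2: RVC ≥ 35% → 11% available; preferential 11%. → 11%.
Line D: nuts → II.1; fresh → II.1.3; for industrial use → II.1.3.2. Scheduled 25%. Caledon agreement on II.3.2: II.1.3.2 not covered. → 25%.
Sum: 11% + 13% + 11% + 25% = 60%.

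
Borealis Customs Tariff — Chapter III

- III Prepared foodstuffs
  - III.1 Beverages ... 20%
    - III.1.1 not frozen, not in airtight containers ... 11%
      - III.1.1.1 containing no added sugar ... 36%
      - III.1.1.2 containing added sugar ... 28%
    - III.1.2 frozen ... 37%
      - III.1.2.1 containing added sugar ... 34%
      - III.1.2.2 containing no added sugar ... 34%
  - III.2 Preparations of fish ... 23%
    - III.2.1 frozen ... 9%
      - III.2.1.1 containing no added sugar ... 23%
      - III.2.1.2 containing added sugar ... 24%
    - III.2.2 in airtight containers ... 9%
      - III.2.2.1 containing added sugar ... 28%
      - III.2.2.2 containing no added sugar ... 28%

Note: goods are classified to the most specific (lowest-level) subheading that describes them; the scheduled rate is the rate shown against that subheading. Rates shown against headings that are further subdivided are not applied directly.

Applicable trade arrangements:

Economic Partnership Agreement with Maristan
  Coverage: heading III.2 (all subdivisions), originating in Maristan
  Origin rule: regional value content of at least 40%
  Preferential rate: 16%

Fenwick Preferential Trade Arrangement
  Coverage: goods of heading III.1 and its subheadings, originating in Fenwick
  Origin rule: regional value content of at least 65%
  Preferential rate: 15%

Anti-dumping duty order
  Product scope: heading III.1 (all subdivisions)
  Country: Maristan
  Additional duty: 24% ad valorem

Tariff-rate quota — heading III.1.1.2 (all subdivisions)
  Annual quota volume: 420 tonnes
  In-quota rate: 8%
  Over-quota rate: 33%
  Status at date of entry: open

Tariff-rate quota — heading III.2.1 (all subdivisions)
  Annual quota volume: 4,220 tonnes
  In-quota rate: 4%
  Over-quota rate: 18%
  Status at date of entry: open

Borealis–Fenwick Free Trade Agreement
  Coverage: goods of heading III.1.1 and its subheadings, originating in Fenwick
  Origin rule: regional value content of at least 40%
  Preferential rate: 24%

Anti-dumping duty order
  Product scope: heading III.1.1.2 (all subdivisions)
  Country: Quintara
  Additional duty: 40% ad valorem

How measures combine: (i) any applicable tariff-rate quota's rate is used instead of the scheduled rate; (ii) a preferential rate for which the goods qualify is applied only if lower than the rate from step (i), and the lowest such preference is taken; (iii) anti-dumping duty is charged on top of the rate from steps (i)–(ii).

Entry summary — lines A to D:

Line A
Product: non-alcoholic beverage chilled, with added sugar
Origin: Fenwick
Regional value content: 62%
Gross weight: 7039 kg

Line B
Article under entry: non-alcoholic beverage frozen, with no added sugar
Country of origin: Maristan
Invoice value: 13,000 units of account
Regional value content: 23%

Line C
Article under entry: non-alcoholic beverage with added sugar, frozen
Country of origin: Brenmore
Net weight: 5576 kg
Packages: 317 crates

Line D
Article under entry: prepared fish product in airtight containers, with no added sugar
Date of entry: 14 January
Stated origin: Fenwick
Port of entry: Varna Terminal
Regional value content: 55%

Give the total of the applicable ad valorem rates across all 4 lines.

Line A: non-alcoholic beverage → III.1; chilled → III.1.1; with added sugar → III.1.1.2. Scheduled 28%. quota on III.1.1.2 open → in-quota 8%; Fenwick agreement on III.1: RVC < 65%; Fenwick agreement on III.1.1: RVC ≥ 40% → 24% available; preference 24% not lower than 8% → no reduction. → 8%.
Line B: non-alcoholic beverage → III.1; frozen → III.1.2; with no added sugar → III.1.2.2. Scheduled 34%. Maristan agreement on III.2: III.1.2.2 not covered; anti-dumping (Maristan, III.1): +24%; total 34% + 24% = 58%. → 58%.
Line C: non-alcoholic beverage → III.1; frozen → III.1.2; with added sugar → III.1.2.1. Scheduled 34%. No special measure applies. → 34%.
Line D: prepared fish product → III.2; in airtight containers → III.2.2; with no added sugar → III.2.2.2. Scheduled 28%. Fenwick agreement on III.1: III.2.2.2 not covered; Fenwick agreement on III.1.1: III.2.2.2 not covered. → 28%.
Sum: 8% + 58% + 34% + 28% = 128%.

128%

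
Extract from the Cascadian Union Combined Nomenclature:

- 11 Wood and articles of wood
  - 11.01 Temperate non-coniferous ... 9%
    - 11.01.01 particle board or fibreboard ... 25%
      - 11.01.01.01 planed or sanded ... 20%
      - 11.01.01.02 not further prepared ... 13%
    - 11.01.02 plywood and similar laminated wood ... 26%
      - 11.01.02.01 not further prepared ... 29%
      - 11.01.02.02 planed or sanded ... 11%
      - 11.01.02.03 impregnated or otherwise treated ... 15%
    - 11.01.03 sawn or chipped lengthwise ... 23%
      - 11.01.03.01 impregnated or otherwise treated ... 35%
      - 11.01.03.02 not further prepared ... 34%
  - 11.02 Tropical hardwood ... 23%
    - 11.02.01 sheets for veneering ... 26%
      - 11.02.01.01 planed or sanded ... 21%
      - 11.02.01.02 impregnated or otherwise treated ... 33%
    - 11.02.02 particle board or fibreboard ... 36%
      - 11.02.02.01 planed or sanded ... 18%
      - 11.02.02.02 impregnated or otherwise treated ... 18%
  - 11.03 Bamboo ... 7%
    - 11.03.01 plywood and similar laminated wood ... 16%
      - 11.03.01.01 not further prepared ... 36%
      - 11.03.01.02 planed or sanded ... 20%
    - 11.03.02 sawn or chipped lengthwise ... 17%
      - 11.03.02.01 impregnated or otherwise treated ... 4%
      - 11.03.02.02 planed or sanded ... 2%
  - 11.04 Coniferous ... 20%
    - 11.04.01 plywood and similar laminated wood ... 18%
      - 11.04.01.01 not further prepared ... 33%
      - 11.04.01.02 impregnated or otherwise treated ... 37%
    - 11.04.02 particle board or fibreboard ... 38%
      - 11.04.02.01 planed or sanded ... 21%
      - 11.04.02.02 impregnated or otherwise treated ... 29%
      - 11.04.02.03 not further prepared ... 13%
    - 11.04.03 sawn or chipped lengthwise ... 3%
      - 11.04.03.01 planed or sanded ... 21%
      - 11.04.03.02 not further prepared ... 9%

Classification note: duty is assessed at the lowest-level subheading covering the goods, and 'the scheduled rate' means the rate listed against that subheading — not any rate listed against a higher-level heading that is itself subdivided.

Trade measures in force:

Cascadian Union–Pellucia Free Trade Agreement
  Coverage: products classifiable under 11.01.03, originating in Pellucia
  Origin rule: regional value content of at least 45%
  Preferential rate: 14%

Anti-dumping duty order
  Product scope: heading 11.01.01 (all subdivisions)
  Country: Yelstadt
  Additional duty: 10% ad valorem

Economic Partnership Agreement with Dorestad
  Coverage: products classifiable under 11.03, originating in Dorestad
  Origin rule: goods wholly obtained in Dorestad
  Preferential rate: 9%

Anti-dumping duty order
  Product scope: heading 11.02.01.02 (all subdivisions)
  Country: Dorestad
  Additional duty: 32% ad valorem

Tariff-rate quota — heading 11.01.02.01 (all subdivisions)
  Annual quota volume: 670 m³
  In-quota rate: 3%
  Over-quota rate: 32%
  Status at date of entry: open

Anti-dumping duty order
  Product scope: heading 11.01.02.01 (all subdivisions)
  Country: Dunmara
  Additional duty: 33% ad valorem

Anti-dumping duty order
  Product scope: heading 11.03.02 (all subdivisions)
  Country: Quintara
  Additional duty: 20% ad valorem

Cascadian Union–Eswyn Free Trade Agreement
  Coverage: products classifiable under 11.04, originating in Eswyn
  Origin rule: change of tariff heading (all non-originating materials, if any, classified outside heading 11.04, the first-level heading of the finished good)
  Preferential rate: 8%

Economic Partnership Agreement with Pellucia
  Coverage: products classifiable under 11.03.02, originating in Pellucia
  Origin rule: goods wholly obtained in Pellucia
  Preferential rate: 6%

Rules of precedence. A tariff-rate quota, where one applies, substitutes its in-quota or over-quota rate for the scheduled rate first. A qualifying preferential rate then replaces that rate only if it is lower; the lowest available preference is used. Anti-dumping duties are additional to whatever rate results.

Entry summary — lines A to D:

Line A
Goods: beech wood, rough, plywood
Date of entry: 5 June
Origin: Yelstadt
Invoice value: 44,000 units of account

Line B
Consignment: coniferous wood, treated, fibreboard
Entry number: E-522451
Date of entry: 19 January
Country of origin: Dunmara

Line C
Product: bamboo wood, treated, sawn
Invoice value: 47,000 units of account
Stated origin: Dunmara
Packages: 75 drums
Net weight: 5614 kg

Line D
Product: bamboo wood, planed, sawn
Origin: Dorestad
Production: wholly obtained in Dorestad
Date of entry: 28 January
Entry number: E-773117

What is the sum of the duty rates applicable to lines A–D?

38%

Line A: beech → 11.01; plywood → 11.01.02; rough → 11.01.02.01. Scheduled 29%. quota on 11.01.02.01 open → in-quota 3%. → 3%.
Line B: coniferous → 11.04; fibreboard → 11.04.02; treated → 11.04.02.02. Scheduled 29%. No special measure applies. → 29%.
Line C: bamboo → 11.03; sawn → 11.03.02; treated → 11.03.02.01. Scheduled 4%. No special measure applies. → 4%.
Line D: bamboo → 11.03; sawn → 11.03.02; planed → 11.03.02.02. Scheduled 2%. Dorestad agreement on 11.03: wholly obtained → 9% available; preference 9% not lower than 2% → no reduction. → 2%.
Sum: 3% + 29% + 4% + 2% = 38%.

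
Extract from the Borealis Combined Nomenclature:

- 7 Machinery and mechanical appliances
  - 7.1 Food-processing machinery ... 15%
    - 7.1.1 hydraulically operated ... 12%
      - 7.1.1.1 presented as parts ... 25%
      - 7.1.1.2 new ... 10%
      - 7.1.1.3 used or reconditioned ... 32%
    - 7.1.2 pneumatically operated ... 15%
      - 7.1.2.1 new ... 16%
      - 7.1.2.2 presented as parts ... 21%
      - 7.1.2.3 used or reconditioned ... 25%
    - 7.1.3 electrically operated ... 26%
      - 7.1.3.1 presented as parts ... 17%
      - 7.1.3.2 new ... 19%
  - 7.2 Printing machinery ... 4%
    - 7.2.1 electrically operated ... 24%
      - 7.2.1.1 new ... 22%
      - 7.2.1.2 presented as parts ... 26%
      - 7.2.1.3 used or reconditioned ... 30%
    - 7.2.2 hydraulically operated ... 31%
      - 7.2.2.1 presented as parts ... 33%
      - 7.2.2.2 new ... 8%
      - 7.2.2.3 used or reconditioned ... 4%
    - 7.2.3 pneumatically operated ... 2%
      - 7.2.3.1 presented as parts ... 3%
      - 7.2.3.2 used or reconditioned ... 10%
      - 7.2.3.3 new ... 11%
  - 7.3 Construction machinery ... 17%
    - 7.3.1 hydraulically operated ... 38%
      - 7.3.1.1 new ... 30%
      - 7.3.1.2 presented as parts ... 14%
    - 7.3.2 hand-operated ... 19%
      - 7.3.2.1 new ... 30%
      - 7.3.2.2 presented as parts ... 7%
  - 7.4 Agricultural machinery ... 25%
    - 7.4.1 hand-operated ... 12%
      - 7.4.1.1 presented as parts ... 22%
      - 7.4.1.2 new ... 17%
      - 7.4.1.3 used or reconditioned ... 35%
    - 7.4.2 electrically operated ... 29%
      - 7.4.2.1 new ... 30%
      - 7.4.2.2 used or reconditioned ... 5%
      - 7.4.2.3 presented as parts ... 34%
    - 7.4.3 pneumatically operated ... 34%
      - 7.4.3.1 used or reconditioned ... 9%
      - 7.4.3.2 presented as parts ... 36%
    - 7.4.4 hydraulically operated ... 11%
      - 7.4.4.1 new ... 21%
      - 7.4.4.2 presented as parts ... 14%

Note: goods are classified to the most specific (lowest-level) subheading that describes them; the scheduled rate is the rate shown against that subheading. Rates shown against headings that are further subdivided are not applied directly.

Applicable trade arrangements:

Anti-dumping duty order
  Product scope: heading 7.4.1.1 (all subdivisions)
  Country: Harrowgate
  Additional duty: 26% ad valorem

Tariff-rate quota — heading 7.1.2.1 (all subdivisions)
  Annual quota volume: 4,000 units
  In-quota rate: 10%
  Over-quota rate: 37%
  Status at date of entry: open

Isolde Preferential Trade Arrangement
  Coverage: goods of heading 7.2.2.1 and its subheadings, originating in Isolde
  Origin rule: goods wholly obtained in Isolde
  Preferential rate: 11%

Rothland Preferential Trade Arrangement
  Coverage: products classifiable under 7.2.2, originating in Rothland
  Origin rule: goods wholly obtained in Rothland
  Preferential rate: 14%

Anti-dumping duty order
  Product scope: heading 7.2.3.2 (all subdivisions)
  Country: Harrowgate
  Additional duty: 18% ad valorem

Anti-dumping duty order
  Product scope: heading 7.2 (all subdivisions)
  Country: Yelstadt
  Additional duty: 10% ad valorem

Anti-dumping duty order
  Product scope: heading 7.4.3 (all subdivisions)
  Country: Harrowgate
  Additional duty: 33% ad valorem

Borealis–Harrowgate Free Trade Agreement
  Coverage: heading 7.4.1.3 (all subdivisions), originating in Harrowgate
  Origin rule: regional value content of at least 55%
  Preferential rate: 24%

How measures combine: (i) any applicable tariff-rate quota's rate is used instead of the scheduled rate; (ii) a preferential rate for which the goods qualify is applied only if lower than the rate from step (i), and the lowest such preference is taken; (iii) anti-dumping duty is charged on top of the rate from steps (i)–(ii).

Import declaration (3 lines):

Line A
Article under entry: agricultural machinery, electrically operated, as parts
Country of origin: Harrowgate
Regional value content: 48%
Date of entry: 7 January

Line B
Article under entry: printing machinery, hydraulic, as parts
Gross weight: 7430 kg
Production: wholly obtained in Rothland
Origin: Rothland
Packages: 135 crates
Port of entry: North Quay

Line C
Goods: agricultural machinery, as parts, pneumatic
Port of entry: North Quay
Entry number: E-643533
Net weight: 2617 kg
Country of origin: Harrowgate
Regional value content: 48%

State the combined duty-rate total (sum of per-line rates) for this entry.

Line A: agricultural → 7.4; electrically operated → 7.4.2; as parts → 7.4.2.3. Scheduled 34%. Harrowgate agreement on 7.4.1.3: 7.4.2.3 not covered. → 34%.
Line B: printing → 7.2; hydraulic → 7.2.2; as parts → 7.2.2.1. Scheduled 33%. Rothland agreement on 7.2.2: wholly obtained → 14% available; preferential 14%. → 14%.
Line C: agricultural → 7.4; pneumatic → 7.4.3; as parts → 7.4.3.2. Scheduled 36%. Harrowgate agreement on 7.4.1.3: 7.4.3.2 not covered; anti-dumping (Harrowgate, 7.4.3): +33%; total 36% + 33% = 69%. → 69%.
Sum: 34% + 14% + 69% = 117%.

117%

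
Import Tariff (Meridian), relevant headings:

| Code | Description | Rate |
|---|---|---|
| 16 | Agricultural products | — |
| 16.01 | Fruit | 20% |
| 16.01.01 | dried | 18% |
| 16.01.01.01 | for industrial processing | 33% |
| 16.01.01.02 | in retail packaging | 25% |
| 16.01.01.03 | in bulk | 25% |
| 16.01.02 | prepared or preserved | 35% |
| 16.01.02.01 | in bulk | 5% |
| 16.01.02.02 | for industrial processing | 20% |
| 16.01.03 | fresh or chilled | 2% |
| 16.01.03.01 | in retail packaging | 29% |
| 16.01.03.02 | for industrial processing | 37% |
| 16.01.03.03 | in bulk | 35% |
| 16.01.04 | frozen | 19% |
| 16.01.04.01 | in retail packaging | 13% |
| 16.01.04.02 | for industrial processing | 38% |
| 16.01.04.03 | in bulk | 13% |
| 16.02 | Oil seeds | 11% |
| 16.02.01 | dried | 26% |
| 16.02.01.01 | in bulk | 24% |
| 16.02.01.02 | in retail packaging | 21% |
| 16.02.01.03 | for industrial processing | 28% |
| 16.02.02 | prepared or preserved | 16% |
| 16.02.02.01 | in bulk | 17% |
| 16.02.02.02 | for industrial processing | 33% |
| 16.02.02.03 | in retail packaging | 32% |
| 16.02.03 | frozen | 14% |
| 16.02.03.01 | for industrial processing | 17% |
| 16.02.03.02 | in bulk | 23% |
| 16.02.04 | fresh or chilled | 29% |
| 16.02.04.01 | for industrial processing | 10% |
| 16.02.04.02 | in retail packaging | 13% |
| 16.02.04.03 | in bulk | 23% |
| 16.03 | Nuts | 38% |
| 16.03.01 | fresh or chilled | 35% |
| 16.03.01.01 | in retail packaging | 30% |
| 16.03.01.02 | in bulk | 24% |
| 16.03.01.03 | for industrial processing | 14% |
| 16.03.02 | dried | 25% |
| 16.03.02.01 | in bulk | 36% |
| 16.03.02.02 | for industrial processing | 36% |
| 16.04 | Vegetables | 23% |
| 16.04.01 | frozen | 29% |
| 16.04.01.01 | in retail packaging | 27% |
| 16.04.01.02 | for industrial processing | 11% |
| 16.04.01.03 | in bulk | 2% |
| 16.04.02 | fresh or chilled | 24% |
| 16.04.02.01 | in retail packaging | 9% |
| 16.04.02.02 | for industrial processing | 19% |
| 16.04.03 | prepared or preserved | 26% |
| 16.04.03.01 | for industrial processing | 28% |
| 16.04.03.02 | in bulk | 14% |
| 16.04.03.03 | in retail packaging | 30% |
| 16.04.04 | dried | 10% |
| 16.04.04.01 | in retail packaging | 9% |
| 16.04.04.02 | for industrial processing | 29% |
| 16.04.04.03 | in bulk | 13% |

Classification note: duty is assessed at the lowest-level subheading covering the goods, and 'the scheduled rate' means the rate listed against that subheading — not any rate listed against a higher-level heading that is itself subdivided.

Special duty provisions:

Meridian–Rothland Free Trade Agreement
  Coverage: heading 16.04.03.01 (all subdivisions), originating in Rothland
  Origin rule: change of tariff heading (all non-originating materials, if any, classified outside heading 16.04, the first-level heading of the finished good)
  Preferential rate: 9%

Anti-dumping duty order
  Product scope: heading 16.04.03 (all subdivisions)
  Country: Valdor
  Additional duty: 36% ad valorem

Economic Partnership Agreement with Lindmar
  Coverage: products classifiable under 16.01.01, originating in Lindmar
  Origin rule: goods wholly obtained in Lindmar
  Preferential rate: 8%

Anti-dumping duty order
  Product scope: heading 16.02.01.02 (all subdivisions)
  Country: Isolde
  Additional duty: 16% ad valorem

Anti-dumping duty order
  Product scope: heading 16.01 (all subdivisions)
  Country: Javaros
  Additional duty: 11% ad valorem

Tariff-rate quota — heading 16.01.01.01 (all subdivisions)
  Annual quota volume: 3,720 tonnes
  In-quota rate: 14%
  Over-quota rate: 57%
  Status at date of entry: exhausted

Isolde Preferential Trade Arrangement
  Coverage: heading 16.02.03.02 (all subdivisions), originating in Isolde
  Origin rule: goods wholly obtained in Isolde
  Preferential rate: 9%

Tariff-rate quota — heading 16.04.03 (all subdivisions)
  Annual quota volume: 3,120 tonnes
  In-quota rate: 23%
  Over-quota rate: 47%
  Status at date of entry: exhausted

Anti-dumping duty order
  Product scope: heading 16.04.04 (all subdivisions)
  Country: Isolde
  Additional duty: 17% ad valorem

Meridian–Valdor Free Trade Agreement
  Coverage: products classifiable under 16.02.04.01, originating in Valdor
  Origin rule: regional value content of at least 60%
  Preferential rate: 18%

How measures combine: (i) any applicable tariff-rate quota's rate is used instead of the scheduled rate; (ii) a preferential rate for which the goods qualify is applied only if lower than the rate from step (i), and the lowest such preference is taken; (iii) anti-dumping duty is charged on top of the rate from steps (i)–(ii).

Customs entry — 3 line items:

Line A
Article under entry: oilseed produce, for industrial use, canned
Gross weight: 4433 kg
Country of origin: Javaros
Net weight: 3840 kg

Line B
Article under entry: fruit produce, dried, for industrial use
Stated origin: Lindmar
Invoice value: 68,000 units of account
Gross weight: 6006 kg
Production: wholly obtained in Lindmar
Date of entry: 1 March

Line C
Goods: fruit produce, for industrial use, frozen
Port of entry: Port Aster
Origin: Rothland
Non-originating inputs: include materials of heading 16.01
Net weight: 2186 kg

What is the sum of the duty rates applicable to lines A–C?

79%

Line A: oilseed → 16.02; canned → 16.02.02; for industrial use → 16.02.02.02. Scheduled 33%. No special measure applies. → 33%.
Line B: fruit → 16.01; dried → 16.01.01; for industrial use → 16.01.01.01. Scheduled 33%. quota on 16.01.01.01 exhausted → over-quota 57%; Lindmar agreement on 16.01.01: wholly obtained → 8% available; preferential 8%. → 8%.
Line C: fruit → 16.01; frozen → 16.01.04; for industrial use → 16.01.04.02. Scheduled 38%. Rothland agreement on 16.04.03.01: 16.01.04.02 not covered. → 38%.
Sum: 33% + 8% + 38% = 79%.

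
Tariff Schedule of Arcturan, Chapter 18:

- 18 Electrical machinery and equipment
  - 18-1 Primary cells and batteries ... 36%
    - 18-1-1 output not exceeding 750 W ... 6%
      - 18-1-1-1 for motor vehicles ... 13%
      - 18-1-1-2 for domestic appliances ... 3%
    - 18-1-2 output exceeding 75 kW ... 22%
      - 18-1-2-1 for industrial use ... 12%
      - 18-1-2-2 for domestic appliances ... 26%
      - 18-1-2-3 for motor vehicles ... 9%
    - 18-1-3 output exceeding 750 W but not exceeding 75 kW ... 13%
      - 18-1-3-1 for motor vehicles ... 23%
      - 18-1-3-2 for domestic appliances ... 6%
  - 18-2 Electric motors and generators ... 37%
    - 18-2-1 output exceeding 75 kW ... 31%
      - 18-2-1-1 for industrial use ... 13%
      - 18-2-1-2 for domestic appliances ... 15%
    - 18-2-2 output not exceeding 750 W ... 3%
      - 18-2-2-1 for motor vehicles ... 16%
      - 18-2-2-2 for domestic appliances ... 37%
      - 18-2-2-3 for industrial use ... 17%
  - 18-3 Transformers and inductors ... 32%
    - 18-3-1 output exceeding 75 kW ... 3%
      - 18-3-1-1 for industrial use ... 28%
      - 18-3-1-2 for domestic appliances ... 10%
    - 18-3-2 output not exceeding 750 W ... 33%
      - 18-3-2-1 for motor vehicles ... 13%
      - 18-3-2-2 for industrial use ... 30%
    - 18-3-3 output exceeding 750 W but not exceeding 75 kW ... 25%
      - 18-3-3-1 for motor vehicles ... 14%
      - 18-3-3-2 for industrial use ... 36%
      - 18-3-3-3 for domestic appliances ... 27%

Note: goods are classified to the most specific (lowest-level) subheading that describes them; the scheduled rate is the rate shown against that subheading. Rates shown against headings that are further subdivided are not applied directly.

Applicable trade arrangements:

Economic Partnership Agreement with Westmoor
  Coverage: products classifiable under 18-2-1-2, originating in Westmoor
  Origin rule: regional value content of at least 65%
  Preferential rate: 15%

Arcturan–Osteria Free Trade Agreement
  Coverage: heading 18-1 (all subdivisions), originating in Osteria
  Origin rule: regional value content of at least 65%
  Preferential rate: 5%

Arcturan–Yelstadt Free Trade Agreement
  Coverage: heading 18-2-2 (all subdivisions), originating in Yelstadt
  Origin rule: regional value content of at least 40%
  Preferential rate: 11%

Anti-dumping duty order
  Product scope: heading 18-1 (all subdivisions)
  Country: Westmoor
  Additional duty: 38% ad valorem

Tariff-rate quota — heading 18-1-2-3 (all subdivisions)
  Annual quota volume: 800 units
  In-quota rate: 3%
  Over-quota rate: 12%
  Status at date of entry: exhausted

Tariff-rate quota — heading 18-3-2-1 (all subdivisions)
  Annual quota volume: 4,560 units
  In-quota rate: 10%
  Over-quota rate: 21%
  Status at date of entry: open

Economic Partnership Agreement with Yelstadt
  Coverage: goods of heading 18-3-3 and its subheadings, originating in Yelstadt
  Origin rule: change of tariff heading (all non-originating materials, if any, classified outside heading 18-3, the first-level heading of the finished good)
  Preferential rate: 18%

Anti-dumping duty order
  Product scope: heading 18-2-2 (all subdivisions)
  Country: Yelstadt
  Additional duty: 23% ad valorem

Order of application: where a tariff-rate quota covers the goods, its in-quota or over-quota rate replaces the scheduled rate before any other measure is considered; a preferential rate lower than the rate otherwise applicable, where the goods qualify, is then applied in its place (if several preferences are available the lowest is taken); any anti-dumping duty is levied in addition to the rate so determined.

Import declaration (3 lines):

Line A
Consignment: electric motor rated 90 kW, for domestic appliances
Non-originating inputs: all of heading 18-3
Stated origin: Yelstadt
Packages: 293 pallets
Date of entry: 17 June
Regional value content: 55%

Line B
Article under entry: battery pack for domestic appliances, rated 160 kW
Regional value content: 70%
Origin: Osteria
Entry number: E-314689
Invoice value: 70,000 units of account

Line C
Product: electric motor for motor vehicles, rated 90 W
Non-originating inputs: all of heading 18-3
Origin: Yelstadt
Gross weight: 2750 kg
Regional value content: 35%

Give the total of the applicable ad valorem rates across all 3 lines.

Line A: electric motor → 18-2; rated 90 kW → 18-2-1; for domestic appliances → 18-2-1-2. Scheduled 15%. Yelstadt agreement on 18-2-2: 18-2-1-2 not covered; Yelstadt agreement on 18-3-3: 18-2-1-2 not covered. → 15%.
Line B: battery pack → 18-1; rated 160 kW → 18-1-2; for domestic appliances → 18-1-2-2. Scheduled 26%. Osteria agreement on 18-1: RVC ≥ 65% → 5% available; preferential 5%. → 5%.
Line C: electric motor → 18-2; rated 90 W → 18-2-2; for motor vehicles → 18-2-2-1. Scheduled 16%. Yelstadt agreement on 18-2-2: RVC < 40%; Yelstadt agreement on 18-3-3: 18-2-2-1 not covered; anti-dumping (Yelstadt, 18-2-2): +23%; total 16% + 23% = 39%. → 39%.
Sum: 15% + 5% + 39% = 59%.

59%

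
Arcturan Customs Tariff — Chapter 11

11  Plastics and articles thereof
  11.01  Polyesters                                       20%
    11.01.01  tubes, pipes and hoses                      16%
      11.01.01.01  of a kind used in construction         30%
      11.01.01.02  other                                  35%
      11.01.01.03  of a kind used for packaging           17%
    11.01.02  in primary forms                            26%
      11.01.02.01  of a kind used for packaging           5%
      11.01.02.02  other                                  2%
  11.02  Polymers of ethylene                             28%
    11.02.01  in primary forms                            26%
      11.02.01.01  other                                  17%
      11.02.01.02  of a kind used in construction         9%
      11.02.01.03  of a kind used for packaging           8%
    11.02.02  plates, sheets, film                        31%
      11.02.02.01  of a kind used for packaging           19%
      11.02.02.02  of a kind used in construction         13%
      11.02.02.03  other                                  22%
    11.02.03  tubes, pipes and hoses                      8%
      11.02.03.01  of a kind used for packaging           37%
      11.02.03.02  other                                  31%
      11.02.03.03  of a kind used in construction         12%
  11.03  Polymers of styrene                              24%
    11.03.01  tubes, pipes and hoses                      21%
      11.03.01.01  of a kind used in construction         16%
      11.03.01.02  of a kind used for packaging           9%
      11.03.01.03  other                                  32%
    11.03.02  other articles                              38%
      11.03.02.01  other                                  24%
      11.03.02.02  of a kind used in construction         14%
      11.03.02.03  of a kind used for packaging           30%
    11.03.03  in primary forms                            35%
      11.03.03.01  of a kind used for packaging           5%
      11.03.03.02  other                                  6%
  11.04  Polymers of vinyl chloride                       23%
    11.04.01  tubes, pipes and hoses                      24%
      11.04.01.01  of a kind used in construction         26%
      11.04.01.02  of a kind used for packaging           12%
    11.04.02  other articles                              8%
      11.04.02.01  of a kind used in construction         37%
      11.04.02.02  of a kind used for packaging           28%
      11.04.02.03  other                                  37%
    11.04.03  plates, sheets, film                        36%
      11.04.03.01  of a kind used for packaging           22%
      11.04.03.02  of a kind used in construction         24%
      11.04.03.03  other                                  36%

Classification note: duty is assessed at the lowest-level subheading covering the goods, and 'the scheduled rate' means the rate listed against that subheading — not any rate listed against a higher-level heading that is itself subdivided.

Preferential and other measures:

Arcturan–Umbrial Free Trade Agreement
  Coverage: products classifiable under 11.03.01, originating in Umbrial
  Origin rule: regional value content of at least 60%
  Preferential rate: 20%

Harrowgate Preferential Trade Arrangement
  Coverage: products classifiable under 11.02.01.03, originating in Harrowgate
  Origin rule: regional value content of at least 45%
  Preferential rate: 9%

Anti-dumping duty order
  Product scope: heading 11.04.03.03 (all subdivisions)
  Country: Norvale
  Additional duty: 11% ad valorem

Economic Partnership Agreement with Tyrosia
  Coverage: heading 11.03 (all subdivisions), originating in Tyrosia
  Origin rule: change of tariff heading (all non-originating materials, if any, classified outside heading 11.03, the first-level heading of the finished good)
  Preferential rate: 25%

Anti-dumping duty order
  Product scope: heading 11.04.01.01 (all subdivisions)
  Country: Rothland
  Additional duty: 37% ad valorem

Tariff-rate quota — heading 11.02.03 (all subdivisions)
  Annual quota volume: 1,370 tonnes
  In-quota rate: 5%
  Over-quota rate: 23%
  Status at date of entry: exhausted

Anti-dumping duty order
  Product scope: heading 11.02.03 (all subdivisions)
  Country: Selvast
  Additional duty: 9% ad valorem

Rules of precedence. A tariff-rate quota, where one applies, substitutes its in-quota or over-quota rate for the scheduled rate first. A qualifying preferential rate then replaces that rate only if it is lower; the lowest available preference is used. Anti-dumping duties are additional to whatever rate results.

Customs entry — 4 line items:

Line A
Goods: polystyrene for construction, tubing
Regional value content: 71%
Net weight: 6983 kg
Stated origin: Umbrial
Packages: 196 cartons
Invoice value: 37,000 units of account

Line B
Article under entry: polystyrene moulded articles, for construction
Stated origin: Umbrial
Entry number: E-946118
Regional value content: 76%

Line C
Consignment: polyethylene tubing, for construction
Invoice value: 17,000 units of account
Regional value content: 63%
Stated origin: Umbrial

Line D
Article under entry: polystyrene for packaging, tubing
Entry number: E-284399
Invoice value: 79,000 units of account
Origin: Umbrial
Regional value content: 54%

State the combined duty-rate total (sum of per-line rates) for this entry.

Line A: polystyrene → 11.03; tubing → 11.03.01; for construction → 11.03.01.01. Scheduled 16%. Umbrial agreement on 11.03.01: RVC ≥ 60% → 20% available; preference 20% not lower than 16% → no reduction. → 16%.
Line B: polystyrene → 11.03; moulded articles → 11.03.02; for construction → 11.03.02.02. Scheduled 14%. Umbrial agreement on 11.03.01: 11.03.02.02 not covered. → 14%.
Line C: polyethylene → 11.02; tubing → 11.02.03; for construction → 11.02.03.03. Scheduled 12%. quota on 11.02.03 exhausted → over-quota 23%; Umbrial agreement on 11.03.01: 11.02.03.03 not covered. → 23%.
Line D: polystyrene → 11.03; tubing → 11.03.01; for packaging → 11.03.01.02. Scheduled 9%. Umbrial agreement on 11.03.01: RVC < 60%. → 9%.
Sum: 16% + 14% + 23% + 9% = 62%.

62%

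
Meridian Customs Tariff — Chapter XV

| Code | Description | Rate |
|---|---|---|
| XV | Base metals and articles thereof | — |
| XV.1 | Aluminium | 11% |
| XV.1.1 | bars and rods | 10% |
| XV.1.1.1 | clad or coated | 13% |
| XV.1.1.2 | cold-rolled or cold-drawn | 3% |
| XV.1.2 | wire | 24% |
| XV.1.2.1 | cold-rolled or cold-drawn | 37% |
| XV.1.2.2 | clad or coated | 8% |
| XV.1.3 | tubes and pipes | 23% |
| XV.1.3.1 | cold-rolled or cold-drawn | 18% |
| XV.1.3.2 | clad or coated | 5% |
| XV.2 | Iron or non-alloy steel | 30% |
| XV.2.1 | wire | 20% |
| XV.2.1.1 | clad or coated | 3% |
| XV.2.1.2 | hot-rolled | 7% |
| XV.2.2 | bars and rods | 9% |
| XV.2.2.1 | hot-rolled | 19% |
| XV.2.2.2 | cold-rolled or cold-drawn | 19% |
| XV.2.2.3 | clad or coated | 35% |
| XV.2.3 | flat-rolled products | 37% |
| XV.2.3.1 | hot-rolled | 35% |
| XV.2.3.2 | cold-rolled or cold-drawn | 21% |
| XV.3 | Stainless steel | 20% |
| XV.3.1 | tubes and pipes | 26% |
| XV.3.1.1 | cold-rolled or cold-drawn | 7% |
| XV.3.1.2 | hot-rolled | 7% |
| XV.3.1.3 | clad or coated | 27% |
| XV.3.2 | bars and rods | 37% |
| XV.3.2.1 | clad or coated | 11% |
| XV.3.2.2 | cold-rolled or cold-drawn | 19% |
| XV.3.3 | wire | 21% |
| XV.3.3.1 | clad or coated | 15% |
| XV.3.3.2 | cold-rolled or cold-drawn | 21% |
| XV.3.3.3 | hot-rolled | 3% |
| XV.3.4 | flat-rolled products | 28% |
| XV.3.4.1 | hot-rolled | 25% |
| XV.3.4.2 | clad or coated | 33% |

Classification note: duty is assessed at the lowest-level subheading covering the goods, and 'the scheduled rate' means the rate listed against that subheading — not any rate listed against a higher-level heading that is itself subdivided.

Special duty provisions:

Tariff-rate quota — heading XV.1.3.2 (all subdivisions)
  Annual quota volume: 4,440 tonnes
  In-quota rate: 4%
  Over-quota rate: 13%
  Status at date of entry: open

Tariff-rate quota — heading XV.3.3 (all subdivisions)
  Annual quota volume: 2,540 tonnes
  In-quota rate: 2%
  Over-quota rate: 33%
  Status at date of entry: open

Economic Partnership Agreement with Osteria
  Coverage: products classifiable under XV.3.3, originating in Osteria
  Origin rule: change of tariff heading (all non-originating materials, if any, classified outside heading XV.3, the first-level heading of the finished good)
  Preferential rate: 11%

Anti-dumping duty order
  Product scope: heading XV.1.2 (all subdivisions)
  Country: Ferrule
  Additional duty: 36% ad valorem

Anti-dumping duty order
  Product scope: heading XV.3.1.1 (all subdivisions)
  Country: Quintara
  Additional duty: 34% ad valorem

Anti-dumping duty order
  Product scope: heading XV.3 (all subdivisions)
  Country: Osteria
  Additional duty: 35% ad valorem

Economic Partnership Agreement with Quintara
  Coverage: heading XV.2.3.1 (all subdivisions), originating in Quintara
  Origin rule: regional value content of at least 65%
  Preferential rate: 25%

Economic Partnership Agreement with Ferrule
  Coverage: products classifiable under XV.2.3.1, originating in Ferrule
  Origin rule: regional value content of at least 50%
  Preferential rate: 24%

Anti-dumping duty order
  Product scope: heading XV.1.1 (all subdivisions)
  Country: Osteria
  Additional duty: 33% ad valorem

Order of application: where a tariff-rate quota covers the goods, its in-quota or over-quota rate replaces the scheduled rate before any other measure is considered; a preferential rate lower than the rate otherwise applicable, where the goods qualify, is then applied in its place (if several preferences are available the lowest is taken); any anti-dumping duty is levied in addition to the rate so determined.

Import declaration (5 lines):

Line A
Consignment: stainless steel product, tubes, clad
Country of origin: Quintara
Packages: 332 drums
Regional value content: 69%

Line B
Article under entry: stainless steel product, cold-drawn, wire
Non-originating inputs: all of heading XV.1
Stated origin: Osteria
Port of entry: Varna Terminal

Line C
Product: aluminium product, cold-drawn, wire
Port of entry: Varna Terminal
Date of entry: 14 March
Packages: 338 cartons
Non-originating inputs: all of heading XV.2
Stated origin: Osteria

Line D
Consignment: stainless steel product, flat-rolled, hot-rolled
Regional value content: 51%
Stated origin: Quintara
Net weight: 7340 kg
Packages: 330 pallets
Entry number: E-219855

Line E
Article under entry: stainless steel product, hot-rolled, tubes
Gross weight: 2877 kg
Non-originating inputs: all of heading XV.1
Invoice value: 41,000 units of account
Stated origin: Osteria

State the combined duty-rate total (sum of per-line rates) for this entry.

168%

Line A: stainless steel → XV.3; tubes → XV.3.1; clad → XV.3.1.3. Scheduled 27%. Quintara agreement on XV.2.3.1: XV.3.1.3 not covered. → 27%.
Line B: stainless steel → XV.3; wire → XV.3.3; cold-drawn → XV.3.3.2. Scheduled 21%. quota on XV.3.3 open → in-quota 2%; Osteria agreement on XV.3.3: CTH met → 11% available; preference 11% not lower than 2% → no reduction; anti-dumping (Osteria, XV.3): +35%; total 2% + 35% = 37%. → 37%.
Line C: aluminium → XV.1; wire → XV.1.2; cold-drawn → XV.1.2.1. Scheduled 37%. Osteria agreement on XV.3.3: XV.1.2.1 not covered. → 37%.
Line D: stainless steel → XV.3; flat-rolled → XV.3.4; hot-rolled → XV.3.4.1. Scheduled 25%. Quintara agreement on XV.2.3.1: XV.3.4.1 not covered. → 25%.
Line E: stainless steel → XV.3; tubes → XV.3.1; hot-rolled → XV.3.1.2. Scheduled 7%. Osteria agreement on XV.3.3: XV.3.1.2 not covered; anti-dumping (Osteria, XV.3): +35%; total 7% + 35% = 42%. → 42%.
Sum: 27% + 37% + 37% + 25% + 42% = 168%.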